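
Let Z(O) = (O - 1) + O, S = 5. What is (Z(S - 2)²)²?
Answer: 625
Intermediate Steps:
Z(O) = -1 + 2*O (Z(O) = (-1 + O) + O = -1 + 2*O)
(Z(S - 2)²)² = ((-1 + 2*(5 - 2))²)² = ((-1 + 2*3)²)² = ((-1 + 6)²)² = (5²)² = 25² = 625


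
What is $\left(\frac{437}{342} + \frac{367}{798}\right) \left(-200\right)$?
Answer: $- \frac{416000}{1197} \approx -347.54$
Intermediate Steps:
$\left(\frac{437}{342} + \frac{367}{798}\right) \left(-200\right) = \left(437 \cdot \frac{1}{342} + 367 \cdot \frac{1}{798}\right) \left(-200\right) = \left(\frac{23}{18} + \frac{367}{798}\right) \left(-200\right) = \frac{2080}{1197} \left(-200\right) = - \frac{416000}{1197}$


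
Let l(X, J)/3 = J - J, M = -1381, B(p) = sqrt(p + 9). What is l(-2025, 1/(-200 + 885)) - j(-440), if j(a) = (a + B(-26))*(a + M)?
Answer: -801240 + 1821*I*sqrt(17) ≈ -8.0124e+5 + 7508.2*I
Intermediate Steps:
B(p) = sqrt(9 + p)
l(X, J) = 0 (l(X, J) = 3*(J - J) = 3*0 = 0)
j(a) = (-1381 + a)*(a + I*sqrt(17)) (j(a) = (a + sqrt(9 - 26))*(a - 1381) = (a + sqrt(-17))*(-1381 + a) = (a + I*sqrt(17))*(-1381 + a) = (-1381 + a)*(a + I*sqrt(17)))
l(-2025, 1/(-200 + 885)) - j(-440) = 0 - ((-440)**2 - 1381*(-440) - 1381*I*sqrt(17) + I*(-440)*sqrt(17)) = 0 - (193600 + 607640 - 1381*I*sqrt(17) - 440*I*sqrt(17)) = 0 - (801240 - 1821*I*sqrt(17)) = 0 + (-801240 + 1821*I*sqrt(17)) = -801240 + 1821*I*sqrt(17)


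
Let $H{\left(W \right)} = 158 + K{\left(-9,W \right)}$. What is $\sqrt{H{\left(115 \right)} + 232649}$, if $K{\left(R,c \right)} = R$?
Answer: $\sqrt{232798} \approx 482.49$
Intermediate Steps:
$H{\left(W \right)} = 149$ ($H{\left(W \right)} = 158 - 9 = 149$)
$\sqrt{H{\left(115 \right)} + 232649} = \sqrt{149 + 232649} = \sqrt{232798}$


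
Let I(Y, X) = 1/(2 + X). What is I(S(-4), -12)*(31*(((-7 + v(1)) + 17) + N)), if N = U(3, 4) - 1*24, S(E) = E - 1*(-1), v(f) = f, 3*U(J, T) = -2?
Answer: 1271/30 ≈ 42.367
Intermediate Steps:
U(J, T) = -⅔ (U(J, T) = (⅓)*(-2) = -⅔)
S(E) = 1 + E (S(E) = E + 1 = 1 + E)
N = -74/3 (N = -⅔ - 1*24 = -⅔ - 24 = -74/3 ≈ -24.667)
I(S(-4), -12)*(31*(((-7 + v(1)) + 17) + N)) = (31*(((-7 + 1) + 17) - 74/3))/(2 - 12) = (31*((-6 + 17) - 74/3))/(-10) = -31*(11 - 74/3)/10 = -31*(-41)/(10*3) = -⅒*(-1271/3) = 1271/30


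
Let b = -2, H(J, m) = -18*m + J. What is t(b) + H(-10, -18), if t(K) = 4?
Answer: 318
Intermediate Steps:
H(J, m) = J - 18*m
t(b) + H(-10, -18) = 4 + (-10 - 18*(-18)) = 4 + (-10 + 324) = 4 + 314 = 318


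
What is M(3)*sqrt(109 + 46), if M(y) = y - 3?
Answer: 0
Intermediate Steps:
M(y) = -3 + y
M(3)*sqrt(109 + 46) = (-3 + 3)*sqrt(109 + 46) = 0*sqrt(155) = 0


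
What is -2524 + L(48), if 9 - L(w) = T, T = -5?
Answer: -2510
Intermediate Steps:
L(w) = 14 (L(w) = 9 - 1*(-5) = 9 + 5 = 14)
-2524 + L(48) = -2524 + 14 = -2510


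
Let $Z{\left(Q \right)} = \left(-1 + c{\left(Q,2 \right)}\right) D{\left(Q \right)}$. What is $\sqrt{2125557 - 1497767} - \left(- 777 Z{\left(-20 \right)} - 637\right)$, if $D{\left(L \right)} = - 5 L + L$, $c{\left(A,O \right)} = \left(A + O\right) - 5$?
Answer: $-1491203 + \sqrt{627790} \approx -1.4904 \cdot 10^{6}$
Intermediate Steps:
$c{\left(A,O \right)} = -5 + A + O$
$D{\left(L \right)} = - 4 L$
$Z{\left(Q \right)} = - 4 Q \left(-4 + Q\right)$ ($Z{\left(Q \right)} = \left(-1 + \left(-5 + Q + 2\right)\right) \left(- 4 Q\right) = \left(-1 + \left(-3 + Q\right)\right) \left(- 4 Q\right) = \left(-4 + Q\right) \left(- 4 Q\right) = - 4 Q \left(-4 + Q\right)$)
$\sqrt{2125557 - 1497767} - \left(- 777 Z{\left(-20 \right)} - 637\right) = \sqrt{2125557 - 1497767} - \left(- 777 \cdot 4 \left(-20\right) \left(4 - -20\right) - 637\right) = \sqrt{627790} - \left(- 777 \cdot 4 \left(-20\right) \left(4 + 20\right) - 637\right) = \sqrt{627790} - \left(- 777 \cdot 4 \left(-20\right) 24 - 637\right) = \sqrt{627790} - \left(\left(-777\right) \left(-1920\right) - 637\right) = \sqrt{627790} - \left(1491840 - 637\right) = \sqrt{627790} - 1491203 = -1491203 + \sqrt{627790}$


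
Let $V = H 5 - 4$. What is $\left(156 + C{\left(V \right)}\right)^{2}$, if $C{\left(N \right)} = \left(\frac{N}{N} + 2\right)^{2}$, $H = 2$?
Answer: $27225$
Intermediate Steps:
$V = 6$ ($V = 2 \cdot 5 - 4 = 10 - 4 = 6$)
$C{\left(N \right)} = 9$ ($C{\left(N \right)} = \left(1 + 2\right)^{2} = 3^{2} = 9$)
$\left(156 + C{\left(V \right)}\right)^{2} = \left(156 + 9\right)^{2} = 165^{2} = 27225$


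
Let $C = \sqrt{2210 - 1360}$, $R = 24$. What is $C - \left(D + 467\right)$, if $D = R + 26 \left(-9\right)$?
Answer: $-257 + 5 \sqrt{34} \approx -227.85$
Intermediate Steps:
$D = -210$ ($D = 24 + 26 \left(-9\right) = 24 - 234 = -210$)
$C = 5 \sqrt{34}$ ($C = \sqrt{850} = 5 \sqrt{34} \approx 29.155$)
$C - \left(D + 467\right) = 5 \sqrt{34} - \left(-210 + 467\right) = 5 \sqrt{34} - 257 = -257 + 5 \sqrt{34}$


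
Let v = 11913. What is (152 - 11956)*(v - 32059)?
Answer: 237803384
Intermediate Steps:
(152 - 11956)*(v - 32059) = (152 - 11956)*(11913 - 32059) = -11804*(-20146) = 237803384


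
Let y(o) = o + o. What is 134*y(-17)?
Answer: -4556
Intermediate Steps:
y(o) = 2*o
134*y(-17) = 134*(2*(-17)) = 134*(-34) = -4556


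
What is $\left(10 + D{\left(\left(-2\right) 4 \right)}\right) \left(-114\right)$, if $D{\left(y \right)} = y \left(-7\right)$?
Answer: $-7524$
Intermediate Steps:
$D{\left(y \right)} = - 7 y$
$\left(10 + D{\left(\left(-2\right) 4 \right)}\right) \left(-114\right) = \left(10 - 7 \left(\left(-2\right) 4\right)\right) \left(-114\right) = \left(10 - -56\right) \left(-114\right) = \left(10 + 56\right) \left(-114\right) = 66 \left(-114\right) = -7524$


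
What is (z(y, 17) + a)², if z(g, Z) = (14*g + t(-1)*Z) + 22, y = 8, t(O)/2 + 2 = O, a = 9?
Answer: 1681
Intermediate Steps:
t(O) = -4 + 2*O
z(g, Z) = 22 - 6*Z + 14*g (z(g, Z) = (14*g + (-4 + 2*(-1))*Z) + 22 = (14*g + (-4 - 2)*Z) + 22 = (14*g - 6*Z) + 22 = (-6*Z + 14*g) + 22 = 22 - 6*Z + 14*g)
(z(y, 17) + a)² = ((22 - 6*17 + 14*8) + 9)² = ((22 - 102 + 112) + 9)² = (32 + 9)² = 41² = 1681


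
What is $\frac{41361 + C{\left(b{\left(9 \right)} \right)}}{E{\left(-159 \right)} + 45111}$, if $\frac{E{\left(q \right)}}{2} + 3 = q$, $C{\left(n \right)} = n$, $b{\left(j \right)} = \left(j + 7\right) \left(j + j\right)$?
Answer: $\frac{13883}{14929} \approx 0.92994$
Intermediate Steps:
$b{\left(j \right)} = 2 j \left(7 + j\right)$ ($b{\left(j \right)} = \left(7 + j\right) 2 j = 2 j \left(7 + j\right)$)
$E{\left(q \right)} = -6 + 2 q$
$\frac{41361 + C{\left(b{\left(9 \right)} \right)}}{E{\left(-159 \right)} + 45111} = \frac{41361 + 2 \cdot 9 \left(7 + 9\right)}{\left(-6 + 2 \left(-159\right)\right) + 45111} = \frac{41361 + 2 \cdot 9 \cdot 16}{\left(-6 - 318\right) + 45111} = \frac{41361 + 288}{-324 + 45111} = \frac{41649}{44787} = 41649 \cdot \frac{1}{44787} = \frac{13883}{14929}$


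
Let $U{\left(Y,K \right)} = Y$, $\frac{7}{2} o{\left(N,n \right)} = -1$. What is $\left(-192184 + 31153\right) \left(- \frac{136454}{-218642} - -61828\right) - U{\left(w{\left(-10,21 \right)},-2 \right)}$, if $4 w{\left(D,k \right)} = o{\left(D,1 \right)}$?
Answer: $- \frac{15238095930185189}{1530494} \approx -9.9563 \cdot 10^{9}$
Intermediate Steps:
$o{\left(N,n \right)} = - \frac{2}{7}$ ($o{\left(N,n \right)} = \frac{2}{7} \left(-1\right) = - \frac{2}{7}$)
$w{\left(D,k \right)} = - \frac{1}{14}$ ($w{\left(D,k \right)} = \frac{1}{4} \left(- \frac{2}{7}\right) = - \frac{1}{14}$)
$\left(-192184 + 31153\right) \left(- \frac{136454}{-218642} - -61828\right) - U{\left(w{\left(-10,21 \right)},-2 \right)} = \left(-192184 + 31153\right) \left(- \frac{136454}{-218642} - -61828\right) - - \frac{1}{14} = - 161031 \left(\left(-136454\right) \left(- \frac{1}{218642}\right) + 61828\right) + \frac{1}{14} = - 161031 \left(\frac{68227}{109321} + 61828\right) + \frac{1}{14} = \left(-161031\right) \frac{6759167015}{109321} + \frac{1}{14} = - \frac{1088435423592465}{109321} + \frac{1}{14} = - \frac{15238095930185189}{1530494}$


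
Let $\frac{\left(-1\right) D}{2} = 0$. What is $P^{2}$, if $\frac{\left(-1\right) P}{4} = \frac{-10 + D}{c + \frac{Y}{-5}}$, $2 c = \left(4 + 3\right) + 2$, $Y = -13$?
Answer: $\frac{160000}{5041} \approx 31.74$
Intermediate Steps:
$D = 0$ ($D = \left(-2\right) 0 = 0$)
$c = \frac{9}{2}$ ($c = \frac{\left(4 + 3\right) + 2}{2} = \frac{7 + 2}{2} = \frac{1}{2} \cdot 9 = \frac{9}{2} \approx 4.5$)
$P = \frac{400}{71}$ ($P = - 4 \frac{-10 + 0}{\frac{9}{2} - \frac{13}{-5}} = - 4 \left(- \frac{10}{\frac{9}{2} - - \frac{13}{5}}\right) = - 4 \left(- \frac{10}{\frac{9}{2} + \frac{13}{5}}\right) = - 4 \left(- \frac{10}{\frac{71}{10}}\right) = - 4 \left(\left(-10\right) \frac{10}{71}\right) = \left(-4\right) \left(- \frac{100}{71}\right) = \frac{400}{71} \approx 5.6338$)
$P^{2} = \left(\frac{400}{71}\right)^{2} = \frac{160000}{5041}$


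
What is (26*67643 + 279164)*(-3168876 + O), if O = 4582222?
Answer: 2880232373172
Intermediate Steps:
(26*67643 + 279164)*(-3168876 + O) = (26*67643 + 279164)*(-3168876 + 4582222) = (1758718 + 279164)*1413346 = 2037882*1413346 = 2880232373172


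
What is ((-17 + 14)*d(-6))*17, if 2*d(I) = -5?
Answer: 255/2 ≈ 127.50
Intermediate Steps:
d(I) = -5/2 (d(I) = (½)*(-5) = -5/2)
((-17 + 14)*d(-6))*17 = ((-17 + 14)*(-5/2))*17 = -3*(-5/2)*17 = (15/2)*17 = 255/2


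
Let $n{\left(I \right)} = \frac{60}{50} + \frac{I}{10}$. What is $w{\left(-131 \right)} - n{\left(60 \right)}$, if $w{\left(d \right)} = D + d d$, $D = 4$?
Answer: $\frac{85789}{5} \approx 17158.0$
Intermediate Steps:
$w{\left(d \right)} = 4 + d^{2}$ ($w{\left(d \right)} = 4 + d d = 4 + d^{2}$)
$n{\left(I \right)} = \frac{6}{5} + \frac{I}{10}$ ($n{\left(I \right)} = 60 \cdot \frac{1}{50} + I \frac{1}{10} = \frac{6}{5} + \frac{I}{10}$)
$w{\left(-131 \right)} - n{\left(60 \right)} = \left(4 + \left(-131\right)^{2}\right) - \left(\frac{6}{5} + \frac{1}{10} \cdot 60\right) = \left(4 + 17161\right) - \left(\frac{6}{5} + 6\right) = 17165 - \frac{36}{5} = \frac{85789}{5}$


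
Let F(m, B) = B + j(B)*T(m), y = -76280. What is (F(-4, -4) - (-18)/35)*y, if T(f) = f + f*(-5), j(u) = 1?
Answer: -6682128/7 ≈ -9.5459e+5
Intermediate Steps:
T(f) = -4*f (T(f) = f - 5*f = -4*f)
F(m, B) = B - 4*m (F(m, B) = B + 1*(-4*m) = B - 4*m)
(F(-4, -4) - (-18)/35)*y = ((-4 - 4*(-4)) - (-18)/35)*(-76280) = ((-4 + 16) - (-18)/35)*(-76280) = (12 - 1*(-18/35))*(-76280) = (12 + 18/35)*(-76280) = (438/35)*(-76280) = -6682128/7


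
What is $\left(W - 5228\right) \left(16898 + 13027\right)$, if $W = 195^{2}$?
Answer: $981450225$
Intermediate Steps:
$W = 38025$
$\left(W - 5228\right) \left(16898 + 13027\right) = \left(38025 - 5228\right) \left(16898 + 13027\right) = 32797 \cdot 29925 = 981450225$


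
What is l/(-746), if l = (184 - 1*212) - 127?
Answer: 155/746 ≈ 0.20777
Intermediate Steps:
l = -155 (l = (184 - 212) - 127 = -28 - 127 = -155)
l/(-746) = -155/(-746) = -155*(-1/746) = 155/746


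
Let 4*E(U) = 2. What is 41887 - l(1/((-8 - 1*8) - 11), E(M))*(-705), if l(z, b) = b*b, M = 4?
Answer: 168253/4 ≈ 42063.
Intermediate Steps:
E(U) = ½ (E(U) = (¼)*2 = ½)
l(z, b) = b²
41887 - l(1/((-8 - 1*8) - 11), E(M))*(-705) = 41887 - (½)²*(-705) = 41887 - (-705)/4 = 41887 - 1*(-705/4) = 41887 + 705/4 = 168253/4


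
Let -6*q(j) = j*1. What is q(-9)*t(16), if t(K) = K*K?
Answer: 384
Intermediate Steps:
t(K) = K²
q(j) = -j/6
q(-9)*t(16) = -⅙*(-9)*16² = (3/2)*256 = 384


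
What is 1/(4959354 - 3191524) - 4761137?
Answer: -8416880822709/1767830 ≈ -4.7611e+6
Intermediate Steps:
1/(4959354 - 3191524) - 4761137 = 1/1767830 - 4761137 = -8416880822709/1767830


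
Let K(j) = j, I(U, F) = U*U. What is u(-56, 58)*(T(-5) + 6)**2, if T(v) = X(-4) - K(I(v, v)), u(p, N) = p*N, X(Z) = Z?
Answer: -1718192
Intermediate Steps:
I(U, F) = U**2
u(p, N) = N*p
T(v) = -4 - v**2
u(-56, 58)*(T(-5) + 6)**2 = (58*(-56))*((-4 - 1*(-5)**2) + 6)**2 = -3248*((-4 - 1*25) + 6)**2 = -3248*((-4 - 25) + 6)**2 = -3248*(-29 + 6)**2 = -3248*(-23)**2 = -3248*529 = -1718192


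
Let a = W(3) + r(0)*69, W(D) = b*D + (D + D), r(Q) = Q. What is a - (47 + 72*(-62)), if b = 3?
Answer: 4432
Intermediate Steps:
W(D) = 5*D (W(D) = 3*D + (D + D) = 3*D + 2*D = 5*D)
a = 15 (a = 5*3 + 0*69 = 15 + 0 = 15)
a - (47 + 72*(-62)) = 15 - (47 + 72*(-62)) = 15 - (47 - 4464) = 15 - 1*(-4417) = 15 + 4417 = 4432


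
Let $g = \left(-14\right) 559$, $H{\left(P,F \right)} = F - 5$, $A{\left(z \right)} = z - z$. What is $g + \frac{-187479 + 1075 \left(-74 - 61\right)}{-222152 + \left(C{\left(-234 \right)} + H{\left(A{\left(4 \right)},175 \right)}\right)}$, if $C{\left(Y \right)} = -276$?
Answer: $- \frac{289843084}{37043} \approx -7824.5$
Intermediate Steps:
$A{\left(z \right)} = 0$
$H{\left(P,F \right)} = -5 + F$ ($H{\left(P,F \right)} = F - 5 = -5 + F$)
$g = -7826$
$g + \frac{-187479 + 1075 \left(-74 - 61\right)}{-222152 + \left(C{\left(-234 \right)} + H{\left(A{\left(4 \right)},175 \right)}\right)} = -7826 + \frac{-187479 + 1075 \left(-74 - 61\right)}{-222152 + \left(-276 + \left(-5 + 175\right)\right)} = -7826 + \frac{-187479 + 1075 \left(-135\right)}{-222152 + \left(-276 + 170\right)} = -7826 + \frac{-187479 - 145125}{-222152 - 106} = -7826 - \frac{332604}{-222258} = -7826 - - \frac{55434}{37043} = -7826 + \frac{55434}{37043} = - \frac{289843084}{37043}$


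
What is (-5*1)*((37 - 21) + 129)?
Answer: -725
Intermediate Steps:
(-5*1)*((37 - 21) + 129) = -5*(16 + 129) = -5*145 = -725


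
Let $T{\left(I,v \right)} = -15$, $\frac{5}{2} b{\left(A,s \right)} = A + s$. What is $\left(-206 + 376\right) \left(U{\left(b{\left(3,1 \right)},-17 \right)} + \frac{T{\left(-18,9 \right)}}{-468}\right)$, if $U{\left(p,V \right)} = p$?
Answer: $\frac{21641}{78} \approx 277.45$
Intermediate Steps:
$b{\left(A,s \right)} = \frac{2 A}{5} + \frac{2 s}{5}$ ($b{\left(A,s \right)} = \frac{2 \left(A + s\right)}{5} = \frac{2 A}{5} + \frac{2 s}{5}$)
$\left(-206 + 376\right) \left(U{\left(b{\left(3,1 \right)},-17 \right)} + \frac{T{\left(-18,9 \right)}}{-468}\right) = \left(-206 + 376\right) \left(\left(\frac{2}{5} \cdot 3 + \frac{2}{5} \cdot 1\right) - \frac{15}{-468}\right) = 170 \left(\left(\frac{6}{5} + \frac{2}{5}\right) - - \frac{5}{156}\right) = 170 \left(\frac{8}{5} + \frac{5}{156}\right) = 170 \cdot \frac{1273}{780} = \frac{21641}{78}$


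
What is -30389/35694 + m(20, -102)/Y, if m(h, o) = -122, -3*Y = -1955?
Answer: -72474499/69781770 ≈ -1.0386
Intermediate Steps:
Y = 1955/3 (Y = -⅓*(-1955) = 1955/3 ≈ 651.67)
-30389/35694 + m(20, -102)/Y = -30389/35694 - 122/1955/3 = -30389*1/35694 - 122*3/1955 = -30389/35694 - 366/1955 = -72474499/69781770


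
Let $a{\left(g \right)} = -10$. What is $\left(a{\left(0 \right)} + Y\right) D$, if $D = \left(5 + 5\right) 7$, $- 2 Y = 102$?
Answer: $-4270$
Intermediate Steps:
$Y = -51$ ($Y = \left(- \frac{1}{2}\right) 102 = -51$)
$D = 70$ ($D = 10 \cdot 7 = 70$)
$\left(a{\left(0 \right)} + Y\right) D = \left(-10 - 51\right) 70 = \left(-61\right) 70 = -4270$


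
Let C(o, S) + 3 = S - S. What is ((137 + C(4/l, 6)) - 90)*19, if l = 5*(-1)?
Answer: 836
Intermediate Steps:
l = -5
C(o, S) = -3 (C(o, S) = -3 + (S - S) = -3 + 0 = -3)
((137 + C(4/l, 6)) - 90)*19 = ((137 - 3) - 90)*19 = (134 - 90)*19 = 44*19 = 836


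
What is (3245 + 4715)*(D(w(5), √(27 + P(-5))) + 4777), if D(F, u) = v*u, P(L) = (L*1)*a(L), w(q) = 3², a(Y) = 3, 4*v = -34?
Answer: 38024920 - 135320*√3 ≈ 3.7791e+7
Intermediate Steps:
v = -17/2 (v = (¼)*(-34) = -17/2 ≈ -8.5000)
w(q) = 9
P(L) = 3*L (P(L) = (L*1)*3 = L*3 = 3*L)
D(F, u) = -17*u/2
(3245 + 4715)*(D(w(5), √(27 + P(-5))) + 4777) = (3245 + 4715)*(-17*√(27 + 3*(-5))/2 + 4777) = 7960*(-17*√(27 - 15)/2 + 4777) = 7960*(-17*√3 + 4777) = 7960*(4777 - 17*√3) = 38024920 - 135320*√3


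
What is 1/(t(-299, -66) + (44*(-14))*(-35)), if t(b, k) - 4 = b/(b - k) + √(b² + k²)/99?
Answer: 11474595855063/247452904839165548 - 5374611*√93757/247452904839165548 ≈ 4.6364e-5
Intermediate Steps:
t(b, k) = 4 + √(b² + k²)/99 + b/(b - k) (t(b, k) = 4 + (b/(b - k) + √(b² + k²)/99) = 4 + (√(b² + k²)/99 + b/(b - k)) = 4 + √(b² + k²)/99 + b/(b - k))
1/(t(-299, -66) + (44*(-14))*(-35)) = 1/((-396*(-66) + 495*(-299) - 299*√((-299)² + (-66)²) - 1*(-66)*√((-299)² + (-66)²))/(99*(-299 - 1*(-66))) + (44*(-14))*(-35)) = 1/((26136 - 148005 - 299*√(89401 + 4356) - 1*(-66)*√(89401 + 4356))/(99*(-299 + 66)) - 616*(-35)) = 1/((1/99)*(26136 - 148005 - 299*√93757 - 1*(-66)*√93757)/(-233) + 21560) = 1/((1/99)*(-1/233)*(26136 - 148005 - 299*√93757 + 66*√93757) + 21560) = 1/((1/99)*(-1/233)*(-121869 - 233*√93757) + 21560) = 1/((1231/233 + √93757/99) + 21560) = 1/(5024711/233 + √93757/99)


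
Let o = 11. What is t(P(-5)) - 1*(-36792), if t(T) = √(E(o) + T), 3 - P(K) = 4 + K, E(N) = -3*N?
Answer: 36792 + I*√29 ≈ 36792.0 + 5.3852*I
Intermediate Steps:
P(K) = -1 - K (P(K) = 3 - (4 + K) = 3 + (-4 - K) = -1 - K)
t(T) = √(-33 + T) (t(T) = √(-3*11 + T) = √(-33 + T))
t(P(-5)) - 1*(-36792) = √(-33 + (-1 - 1*(-5))) - 1*(-36792) = √(-33 + (-1 + 5)) + 36792 = √(-33 + 4) + 36792 = √(-29) + 36792 = I*√29 + 36792 = 36792 + I*√29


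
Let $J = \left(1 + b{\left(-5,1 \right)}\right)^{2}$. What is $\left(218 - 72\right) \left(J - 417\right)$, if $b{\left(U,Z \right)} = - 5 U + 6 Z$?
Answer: $88622$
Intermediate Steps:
$J = 1024$ ($J = \left(1 + \left(\left(-5\right) \left(-5\right) + 6 \cdot 1\right)\right)^{2} = \left(1 + \left(25 + 6\right)\right)^{2} = \left(1 + 31\right)^{2} = 32^{2} = 1024$)
$\left(218 - 72\right) \left(J - 417\right) = \left(218 - 72\right) \left(1024 - 417\right) = 146 \cdot 607 = 88622$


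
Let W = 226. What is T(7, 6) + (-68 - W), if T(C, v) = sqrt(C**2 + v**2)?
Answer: -294 + sqrt(85) ≈ -284.78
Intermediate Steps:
T(7, 6) + (-68 - W) = sqrt(7**2 + 6**2) + (-68 - 1*226) = sqrt(49 + 36) + (-68 - 226) = sqrt(85) - 294 = -294 + sqrt(85)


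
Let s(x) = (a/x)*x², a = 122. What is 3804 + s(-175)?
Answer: -17546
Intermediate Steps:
s(x) = 122*x (s(x) = (122/x)*x² = 122*x)
3804 + s(-175) = 3804 + 122*(-175) = 3804 - 21350 = -17546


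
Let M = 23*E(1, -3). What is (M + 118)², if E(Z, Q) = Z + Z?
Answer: 26896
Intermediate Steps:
E(Z, Q) = 2*Z
M = 46 (M = 23*(2*1) = 23*2 = 46)
(M + 118)² = (46 + 118)² = 164² = 26896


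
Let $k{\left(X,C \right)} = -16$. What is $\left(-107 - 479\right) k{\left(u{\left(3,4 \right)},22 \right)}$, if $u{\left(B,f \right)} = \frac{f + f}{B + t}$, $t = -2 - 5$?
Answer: $9376$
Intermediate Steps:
$t = -7$ ($t = -2 - 5 = -7$)
$u{\left(B,f \right)} = \frac{2 f}{-7 + B}$ ($u{\left(B,f \right)} = \frac{f + f}{B - 7} = \frac{2 f}{-7 + B}$)
$\left(-107 - 479\right) k{\left(u{\left(3,4 \right)},22 \right)} = \left(-107 - 479\right) \left(-16\right) = \left(-586\right) \left(-16\right) = 9376$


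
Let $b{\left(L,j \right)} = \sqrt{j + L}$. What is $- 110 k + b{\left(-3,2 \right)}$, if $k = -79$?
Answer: $8690 + i \approx 8690.0 + 1.0 i$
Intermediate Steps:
$b{\left(L,j \right)} = \sqrt{L + j}$
$- 110 k + b{\left(-3,2 \right)} = \left(-110\right) \left(-79\right) + \sqrt{-3 + 2} = 8690 + \sqrt{-1} = 8690 + i$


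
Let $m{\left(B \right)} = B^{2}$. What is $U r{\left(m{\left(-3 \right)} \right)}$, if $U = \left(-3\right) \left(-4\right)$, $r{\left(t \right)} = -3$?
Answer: $-36$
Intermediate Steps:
$U = 12$
$U r{\left(m{\left(-3 \right)} \right)} = 12 \left(-3\right) = -36$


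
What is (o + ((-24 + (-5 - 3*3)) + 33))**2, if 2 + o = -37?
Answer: 1936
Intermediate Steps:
o = -39 (o = -2 - 37 = -39)
(o + ((-24 + (-5 - 3*3)) + 33))**2 = (-39 + ((-24 + (-5 - 3*3)) + 33))**2 = (-39 + ((-24 + (-5 - 9)) + 33))**2 = (-39 + ((-24 - 14) + 33))**2 = (-39 + (-38 + 33))**2 = (-39 - 5)**2 = (-44)**2 = 1936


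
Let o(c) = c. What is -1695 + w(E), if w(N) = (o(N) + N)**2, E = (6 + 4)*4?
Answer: 4705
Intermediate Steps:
E = 40 (E = 10*4 = 40)
w(N) = 4*N**2 (w(N) = (N + N)**2 = (2*N)**2 = 4*N**2)
-1695 + w(E) = -1695 + 4*40**2 = -1695 + 4*1600 = -1695 + 6400 = 4705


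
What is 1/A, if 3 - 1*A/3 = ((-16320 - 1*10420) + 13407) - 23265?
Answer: 1/109803 ≈ 9.1072e-6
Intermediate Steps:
A = 109803 (A = 9 - 3*(((-16320 - 1*10420) + 13407) - 23265) = 9 - 3*(((-16320 - 10420) + 13407) - 23265) = 9 - 3*((-26740 + 13407) - 23265) = 9 - 3*(-13333 - 23265) = 9 - 3*(-36598) = 9 + 109794 = 109803)
1/A = 1/109803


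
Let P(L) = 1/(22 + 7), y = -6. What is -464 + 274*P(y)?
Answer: -13182/29 ≈ -454.55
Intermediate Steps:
P(L) = 1/29
-464 + 274*P(y) = -464 + 274*(1/29) = -464 + 274/29 = -13182/29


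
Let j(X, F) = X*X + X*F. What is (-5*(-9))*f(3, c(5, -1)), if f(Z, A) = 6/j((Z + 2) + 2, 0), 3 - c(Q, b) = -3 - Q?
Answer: 270/49 ≈ 5.5102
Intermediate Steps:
c(Q, b) = 6 + Q (c(Q, b) = 3 - (-3 - Q) = 3 + (3 + Q) = 6 + Q)
j(X, F) = X**2 + F*X
f(Z, A) = 6/(4 + Z)**2 (f(Z, A) = 6/((((Z + 2) + 2)*(0 + ((Z + 2) + 2)))) = 6/((((2 + Z) + 2)*(0 + ((2 + Z) + 2)))) = 6/(((4 + Z)*(0 + (4 + Z)))) = 6/(((4 + Z)*(4 + Z))) = 6/((4 + Z)**2) = 6/(4 + Z)**2)
(-5*(-9))*f(3, c(5, -1)) = (-5*(-9))*(6/(4 + 3)**2) = 45*(6/7**2) = 45*(6*(1/49)) = 45*(6/49) = 270/49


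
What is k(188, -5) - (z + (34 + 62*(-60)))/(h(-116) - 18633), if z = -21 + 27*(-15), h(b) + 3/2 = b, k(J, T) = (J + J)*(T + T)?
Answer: -141011984/37501 ≈ -3760.2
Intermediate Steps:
k(J, T) = 4*J*T (k(J, T) = (2*J)*(2*T) = 4*J*T)
h(b) = -3/2 + b
z = -426 (z = -21 - 405 = -426)
k(188, -5) - (z + (34 + 62*(-60)))/(h(-116) - 18633) = 4*188*(-5) - (-426 + (34 + 62*(-60)))/((-3/2 - 116) - 18633) = -3760 - (-426 + (34 - 3720))/(-235/2 - 18633) = -3760 - (-426 - 3686)/(-37501/2) = -3760 - (-4112)*(-2)/37501 = -3760 - 1*8224/37501 = -3760 - 8224/37501 = -141011984/37501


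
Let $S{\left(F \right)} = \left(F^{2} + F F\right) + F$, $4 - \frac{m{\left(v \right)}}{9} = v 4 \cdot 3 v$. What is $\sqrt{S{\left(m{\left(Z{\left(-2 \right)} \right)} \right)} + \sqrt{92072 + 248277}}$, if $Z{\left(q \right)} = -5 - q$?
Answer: $\sqrt{1751256 + \sqrt{340349}} \approx 1323.6$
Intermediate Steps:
$m{\left(v \right)} = 36 - 108 v^{2}$ ($m{\left(v \right)} = 36 - 9 v 4 \cdot 3 v = 36 - 9 \cdot 4 v 3 v = 36 - 9 \cdot 12 v v = 36 - 9 \cdot 12 v^{2} = 36 - 108 v^{2}$)
$S{\left(F \right)} = F + 2 F^{2}$ ($S{\left(F \right)} = \left(F^{2} + F^{2}\right) + F = 2 F^{2} + F = F + 2 F^{2}$)
$\sqrt{S{\left(m{\left(Z{\left(-2 \right)} \right)} \right)} + \sqrt{92072 + 248277}} = \sqrt{\left(36 - 108 \left(-5 - -2\right)^{2}\right) \left(1 + 2 \left(36 - 108 \left(-5 - -2\right)^{2}\right)\right) + \sqrt{92072 + 248277}} = \sqrt{\left(36 - 108 \left(-5 + 2\right)^{2}\right) \left(1 + 2 \left(36 - 108 \left(-5 + 2\right)^{2}\right)\right) + \sqrt{340349}} = \sqrt{\left(36 - 108 \left(-3\right)^{2}\right) \left(1 + 2 \left(36 - 108 \left(-3\right)^{2}\right)\right) + \sqrt{340349}} = \sqrt{\left(36 - 972\right) \left(1 + 2 \left(36 - 972\right)\right) + \sqrt{340349}} = \sqrt{- 936 \left(1 + 2 \left(-936\right)\right) + \sqrt{340349}} = \sqrt{- 936 \left(1 - 1872\right) + \sqrt{340349}} = \sqrt{\left(-936\right) \left(-1871\right) + \sqrt{340349}} = \sqrt{1751256 + \sqrt{340349}}$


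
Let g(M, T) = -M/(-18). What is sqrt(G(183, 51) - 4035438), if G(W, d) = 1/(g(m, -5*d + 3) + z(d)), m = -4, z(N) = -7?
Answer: 3*I*sqrt(1894414015)/65 ≈ 2008.8*I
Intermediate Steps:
g(M, T) = M/18 (g(M, T) = -M*(-1)/18 = -(-1)*M/18 = M/18)
G(W, d) = -9/65 (G(W, d) = 1/((1/18)*(-4) - 7) = 1/(-2/9 - 7) = 1/(-65/9) = -9/65)
sqrt(G(183, 51) - 4035438) = sqrt(-9/65 - 4035438) = sqrt(-262303479/65) = 3*I*sqrt(1894414015)/65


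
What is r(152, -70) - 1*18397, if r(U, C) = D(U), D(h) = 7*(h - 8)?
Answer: -17389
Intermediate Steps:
D(h) = -56 + 7*h (D(h) = 7*(-8 + h) = -56 + 7*h)
r(U, C) = -56 + 7*U
r(152, -70) - 1*18397 = (-56 + 7*152) - 1*18397 = (-56 + 1064) - 18397 = 1008 - 18397 = -17389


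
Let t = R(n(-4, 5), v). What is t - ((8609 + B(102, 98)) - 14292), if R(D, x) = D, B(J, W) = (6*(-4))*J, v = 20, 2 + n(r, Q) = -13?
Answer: 8116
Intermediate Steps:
n(r, Q) = -15 (n(r, Q) = -2 - 13 = -15)
B(J, W) = -24*J
t = -15
t - ((8609 + B(102, 98)) - 14292) = -15 - ((8609 - 24*102) - 14292) = -15 - ((8609 - 2448) - 14292) = -15 - (6161 - 14292) = -15 - 1*(-8131) = -15 + 8131 = 8116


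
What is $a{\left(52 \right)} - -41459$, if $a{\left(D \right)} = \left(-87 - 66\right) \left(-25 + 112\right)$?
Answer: $28148$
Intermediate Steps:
$a{\left(D \right)} = -13311$ ($a{\left(D \right)} = \left(-153\right) 87 = -13311$)
$a{\left(52 \right)} - -41459 = -13311 - -41459 = -13311 + 41459 = 28148$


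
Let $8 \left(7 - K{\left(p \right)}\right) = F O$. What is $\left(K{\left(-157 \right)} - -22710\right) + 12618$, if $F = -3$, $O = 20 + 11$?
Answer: $\frac{282773}{8} \approx 35347.0$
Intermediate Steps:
$O = 31$
$K{\left(p \right)} = \frac{149}{8}$ ($K{\left(p \right)} = 7 - \frac{\left(-3\right) 31}{8} = 7 - - \frac{93}{8} = 7 + \frac{93}{8} = \frac{149}{8}$)
$\left(K{\left(-157 \right)} - -22710\right) + 12618 = \left(\frac{149}{8} - -22710\right) + 12618 = \left(\frac{149}{8} + 22710\right) + 12618 = \frac{181829}{8} + 12618 = \frac{282773}{8}$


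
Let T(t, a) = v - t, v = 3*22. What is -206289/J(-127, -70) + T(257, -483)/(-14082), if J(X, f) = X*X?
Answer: -2901881059/227128578 ≈ -12.776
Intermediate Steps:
v = 66
T(t, a) = 66 - t
J(X, f) = X²
-206289/J(-127, -70) + T(257, -483)/(-14082) = -206289/((-127)²) + (66 - 1*257)/(-14082) = -206289/16129 + (66 - 257)*(-1/14082) = -206289*1/16129 - 191*(-1/14082) = -206289/16129 + 191/14082 = -2901881059/227128578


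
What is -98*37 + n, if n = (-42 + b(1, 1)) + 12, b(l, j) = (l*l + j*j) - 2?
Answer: -3656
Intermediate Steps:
b(l, j) = -2 + j² + l² (b(l, j) = (l² + j²) - 2 = (j² + l²) - 2 = -2 + j² + l²)
n = -30 (n = (-42 + (-2 + 1² + 1²)) + 12 = (-42 + (-2 + 1 + 1)) + 12 = (-42 + 0) + 12 = -42 + 12 = -30)
-98*37 + n = -98*37 - 30 = -3626 - 30 = -3656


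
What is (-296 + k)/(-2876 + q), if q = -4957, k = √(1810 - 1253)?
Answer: 296/7833 - √557/7833 ≈ 0.034776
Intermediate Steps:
k = √557 ≈ 23.601
(-296 + k)/(-2876 + q) = (-296 + √557)/(-2876 - 4957) = (-296 + √557)/(-7833) = (-296 + √557)*(-1/7833) = 296/7833 - √557/7833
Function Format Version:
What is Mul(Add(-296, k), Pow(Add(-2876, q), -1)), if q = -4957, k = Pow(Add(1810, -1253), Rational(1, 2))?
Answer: Add(Rational(296, 7833), Mul(Rational(-1, 7833), Pow(557, Rational(1, 2)))) ≈ 0.034776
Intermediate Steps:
k = Pow(557, Rational(1, 2)) ≈ 23.601
Mul(Add(-296, k), Pow(Add(-2876, q), -1)) = Mul(Add(-296, Pow(557, Rational(1, 2))), Pow(Add(-2876, -4957), -1)) = Mul(Add(-296, Pow(557, Rational(1, 2))), Pow(-7833, -1)) = Mul(Add(-296, Pow(557, Rational(1, 2))), Rational(-1, 7833)) = Add(Rational(296, 7833), Mul(Rational(-1, 7833), Pow(557, Rational(1, 2))))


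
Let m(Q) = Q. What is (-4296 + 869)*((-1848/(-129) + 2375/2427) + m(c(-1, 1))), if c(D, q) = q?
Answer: -5831102186/104361 ≈ -55874.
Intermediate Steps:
(-4296 + 869)*((-1848/(-129) + 2375/2427) + m(c(-1, 1))) = (-4296 + 869)*((-1848/(-129) + 2375/2427) + 1) = -3427*((-1848*(-1/129) + 2375*(1/2427)) + 1) = -3427*((616/43 + 2375/2427) + 1) = -3427*(1597157/104361 + 1) = -3427*1701518/104361 = -5831102186/104361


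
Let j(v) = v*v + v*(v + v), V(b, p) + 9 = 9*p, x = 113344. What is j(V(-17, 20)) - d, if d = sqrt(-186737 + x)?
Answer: 87723 - I*sqrt(73393) ≈ 87723.0 - 270.91*I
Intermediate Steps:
V(b, p) = -9 + 9*p
d = I*sqrt(73393) (d = sqrt(-186737 + 113344) = sqrt(-73393) = I*sqrt(73393) ≈ 270.91*I)
j(v) = 3*v**2 (j(v) = v**2 + v*(2*v) = v**2 + 2*v**2 = 3*v**2)
j(V(-17, 20)) - d = 3*(-9 + 9*20)**2 - I*sqrt(73393) = 3*(-9 + 180)**2 - I*sqrt(73393) = 3*171**2 - I*sqrt(73393) = 3*29241 - I*sqrt(73393) = 87723 - I*sqrt(73393)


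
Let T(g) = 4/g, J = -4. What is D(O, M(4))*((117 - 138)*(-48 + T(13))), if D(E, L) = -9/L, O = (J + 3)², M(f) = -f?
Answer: 29295/13 ≈ 2253.5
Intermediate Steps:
O = 1 (O = (-4 + 3)² = (-1)² = 1)
D(O, M(4))*((117 - 138)*(-48 + T(13))) = (-9/((-1*4)))*((117 - 138)*(-48 + 4/13)) = (-9/(-4))*(-21*(-48 + 4*(1/13))) = (-9*(-¼))*(-21*(-48 + 4/13)) = 9*(-21*(-620/13))/4 = (9/4)*(13020/13) = 29295/13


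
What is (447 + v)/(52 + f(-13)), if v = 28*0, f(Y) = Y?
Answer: 149/13 ≈ 11.462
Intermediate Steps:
v = 0
(447 + v)/(52 + f(-13)) = (447 + 0)/(52 - 13) = 447/39 = 447*(1/39) = 149/13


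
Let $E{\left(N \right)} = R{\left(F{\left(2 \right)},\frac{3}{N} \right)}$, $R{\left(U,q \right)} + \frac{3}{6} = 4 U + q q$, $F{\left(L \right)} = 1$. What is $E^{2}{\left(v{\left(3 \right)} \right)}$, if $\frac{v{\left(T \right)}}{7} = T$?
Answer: $\frac{119025}{9604} \approx 12.393$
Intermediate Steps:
$v{\left(T \right)} = 7 T$
$R{\left(U,q \right)} = - \frac{1}{2} + q^{2} + 4 U$ ($R{\left(U,q \right)} = - \frac{1}{2} + \left(4 U + q q\right) = - \frac{1}{2} + \left(4 U + q^{2}\right) = - \frac{1}{2} + \left(q^{2} + 4 U\right) = - \frac{1}{2} + q^{2} + 4 U$)
$E{\left(N \right)} = \frac{7}{2} + \frac{9}{N^{2}}$ ($E{\left(N \right)} = - \frac{1}{2} + \left(\frac{3}{N}\right)^{2} + 4 \cdot 1 = - \frac{1}{2} + \frac{9}{N^{2}} + 4 = \frac{7}{2} + \frac{9}{N^{2}}$)
$E^{2}{\left(v{\left(3 \right)} \right)} = \left(\frac{7}{2} + \frac{9}{441}\right)^{2} = \left(\frac{7}{2} + 9 \cdot \frac{1}{441}\right)^{2} = \left(\frac{7}{2} + \frac{1}{49}\right)^{2} = \left(\frac{345}{98}\right)^{2} = \frac{119025}{9604}$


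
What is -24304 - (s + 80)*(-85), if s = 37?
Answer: -14359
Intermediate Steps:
-24304 - (s + 80)*(-85) = -24304 - (37 + 80)*(-85) = -24304 - 117*(-85) = -24304 - 1*(-9945) = -24304 + 9945 = -14359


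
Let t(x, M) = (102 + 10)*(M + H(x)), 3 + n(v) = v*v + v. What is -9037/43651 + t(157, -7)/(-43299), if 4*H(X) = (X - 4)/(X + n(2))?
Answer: -14329577381/75601785960 ≈ -0.18954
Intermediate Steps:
n(v) = -3 + v + v² (n(v) = -3 + (v*v + v) = -3 + (v² + v) = -3 + (v + v²) = -3 + v + v²)
H(X) = (-4 + X)/(4*(3 + X)) (H(X) = ((X - 4)/(X + (-3 + 2 + 2²)))/4 = ((-4 + X)/(X + (-3 + 2 + 4)))/4 = ((-4 + X)/(X + 3))/4 = ((-4 + X)/(3 + X))/4 = (-4 + X)/(4*(3 + X)))
t(x, M) = 112*M + 28*(-4 + x)/(3 + x) (t(x, M) = (102 + 10)*(M + (-4 + x)/(4*(3 + x))) = 112*(M + (-4 + x)/(4*(3 + x))) = 112*M + 28*(-4 + x)/(3 + x))
-9037/43651 + t(157, -7)/(-43299) = -9037/43651 + (28*(-4 + 157 + 4*(-7)*(3 + 157))/(3 + 157))/(-43299) = -9037*1/43651 + (28*(-4 + 157 + 4*(-7)*160)/160)*(-1/43299) = -9037/43651 + (28*(1/160)*(-4 + 157 - 4480))*(-1/43299) = -9037/43651 + (28*(1/160)*(-4327))*(-1/43299) = -9037/43651 - 30289/40*(-1/43299) = -9037/43651 + 30289/1731960 = -14329577381/75601785960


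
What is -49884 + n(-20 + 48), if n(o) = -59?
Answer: -49943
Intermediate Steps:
-49884 + n(-20 + 48) = -49884 - 59 = -49943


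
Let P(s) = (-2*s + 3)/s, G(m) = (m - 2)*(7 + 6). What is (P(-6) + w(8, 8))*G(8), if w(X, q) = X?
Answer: 429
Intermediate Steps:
G(m) = -26 + 13*m (G(m) = (-2 + m)*13 = -26 + 13*m)
P(s) = (3 - 2*s)/s
(P(-6) + w(8, 8))*G(8) = ((-2 + 3/(-6)) + 8)*(-26 + 13*8) = ((-2 + 3*(-1/6)) + 8)*(-26 + 104) = ((-2 - 1/2) + 8)*78 = (-5/2 + 8)*78 = (11/2)*78 = 429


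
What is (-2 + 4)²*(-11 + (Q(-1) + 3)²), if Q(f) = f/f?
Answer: 20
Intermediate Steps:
Q(f) = 1
(-2 + 4)²*(-11 + (Q(-1) + 3)²) = (-2 + 4)²*(-11 + (1 + 3)²) = 2²*(-11 + 4²) = 4*(-11 + 16) = 4*5 = 20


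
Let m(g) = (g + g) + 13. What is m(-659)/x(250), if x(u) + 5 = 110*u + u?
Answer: -261/5549 ≈ -0.047036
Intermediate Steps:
m(g) = 13 + 2*g (m(g) = 2*g + 13 = 13 + 2*g)
x(u) = -5 + 111*u (x(u) = -5 + (110*u + u) = -5 + 111*u)
m(-659)/x(250) = (13 + 2*(-659))/(-5 + 111*250) = (13 - 1318)/(-5 + 27750) = -1305/27745 = -1305*1/27745 = -261/5549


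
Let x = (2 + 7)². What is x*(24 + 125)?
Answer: 12069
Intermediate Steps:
x = 81 (x = 9² = 81)
x*(24 + 125) = 81*(24 + 125) = 81*149 = 12069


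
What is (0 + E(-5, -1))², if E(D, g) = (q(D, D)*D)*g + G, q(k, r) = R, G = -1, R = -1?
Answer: 36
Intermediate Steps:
q(k, r) = -1
E(D, g) = -1 - D*g (E(D, g) = (-D)*g - 1 = -D*g - 1 = -1 - D*g)
(0 + E(-5, -1))² = (0 + (-1 - 1*(-5)*(-1)))² = (0 + (-1 - 5))² = (0 - 6)² = (-6)² = 36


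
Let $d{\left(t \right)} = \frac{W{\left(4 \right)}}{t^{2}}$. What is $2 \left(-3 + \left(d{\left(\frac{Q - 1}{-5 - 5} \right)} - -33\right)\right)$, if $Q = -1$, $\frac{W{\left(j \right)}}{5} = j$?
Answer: $1060$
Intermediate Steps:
$W{\left(j \right)} = 5 j$
$d{\left(t \right)} = \frac{20}{t^{2}}$ ($d{\left(t \right)} = \frac{5 \cdot 4}{t^{2}} = \frac{20}{t^{2}}$)
$2 \left(-3 + \left(d{\left(\frac{Q - 1}{-5 - 5} \right)} - -33\right)\right) = 2 \left(-3 - \left(-33 - \frac{20}{\left(-1 - 1\right)^{2} \frac{1}{\left(-5 - 5\right)^{2}}}\right)\right) = 2 \left(-3 + \left(\frac{20}{\frac{1}{25}} + 33\right)\right) = 2 \left(-3 + \left(20 \frac{1}{(\frac{1}{5})^{2}} + 33\right)\right) = 2 \left(-3 + \left(20 \cdot 25 + 33\right)\right) = 2 \left(-3 + \left(500 + 33\right)\right) = 2 \left(-3 + 533\right) = 2 \cdot 530 = 1060$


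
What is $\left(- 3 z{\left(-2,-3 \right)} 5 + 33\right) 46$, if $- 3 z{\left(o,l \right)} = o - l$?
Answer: $1748$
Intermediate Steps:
$z{\left(o,l \right)} = - \frac{o}{3} + \frac{l}{3}$ ($z{\left(o,l \right)} = - \frac{o - l}{3} = - \frac{o}{3} + \frac{l}{3}$)
$\left(- 3 z{\left(-2,-3 \right)} 5 + 33\right) 46 = \left(- 3 \left(\left(- \frac{1}{3}\right) \left(-2\right) + \frac{1}{3} \left(-3\right)\right) 5 + 33\right) 46 = \left(- 3 \left(\frac{2}{3} - 1\right) 5 + 33\right) 46 = \left(\left(-3\right) \left(- \frac{1}{3}\right) 5 + 33\right) 46 = \left(1 \cdot 5 + 33\right) 46 = \left(5 + 33\right) 46 = 38 \cdot 46 = 1748$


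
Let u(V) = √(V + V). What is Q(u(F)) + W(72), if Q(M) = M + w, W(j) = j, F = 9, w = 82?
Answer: 154 + 3*√2 ≈ 158.24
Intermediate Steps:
u(V) = √2*√V (u(V) = √(2*V) = √2*√V)
Q(M) = 82 + M (Q(M) = M + 82 = 82 + M)
Q(u(F)) + W(72) = (82 + √2*√9) + 72 = (82 + √2*3) + 72 = (82 + 3*√2) + 72 = 154 + 3*√2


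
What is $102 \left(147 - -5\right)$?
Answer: $15504$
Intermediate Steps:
$102 \left(147 - -5\right) = 102 \left(147 + 5\right) = 102 \cdot 152 = 15504$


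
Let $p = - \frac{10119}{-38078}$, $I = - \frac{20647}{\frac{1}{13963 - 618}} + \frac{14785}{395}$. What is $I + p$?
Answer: $- \frac{10491790403377}{38078} \approx -2.7553 \cdot 10^{8}$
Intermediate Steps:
$I = - \frac{21767200028}{79}$ ($I = - \frac{20647}{\frac{1}{13345}} + 14785 \cdot \frac{1}{395} = - 20647 \frac{1}{\frac{1}{13345}} + \frac{2957}{79} = \left(-20647\right) 13345 + \frac{2957}{79} = -275534215 + \frac{2957}{79} = - \frac{21767200028}{79} \approx -2.7553 \cdot 10^{8}$)
$p = \frac{10119}{38078}$ ($p = \left(-10119\right) \left(- \frac{1}{38078}\right) = \frac{10119}{38078} \approx 0.26574$)
$I + p = - \frac{21767200028}{79} + \frac{10119}{38078} = - \frac{10491790403377}{38078}$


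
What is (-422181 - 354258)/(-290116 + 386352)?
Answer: -776439/96236 ≈ -8.0681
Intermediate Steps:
(-422181 - 354258)/(-290116 + 386352) = -776439/96236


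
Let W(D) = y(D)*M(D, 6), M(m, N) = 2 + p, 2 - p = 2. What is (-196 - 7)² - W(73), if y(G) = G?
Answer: 41063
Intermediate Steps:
p = 0 (p = 2 - 1*2 = 2 - 2 = 0)
M(m, N) = 2 (M(m, N) = 2 + 0 = 2)
W(D) = 2*D (W(D) = D*2 = 2*D)
(-196 - 7)² - W(73) = (-196 - 7)² - 2*73 = (-203)² - 1*146 = 41209 - 146 = 41063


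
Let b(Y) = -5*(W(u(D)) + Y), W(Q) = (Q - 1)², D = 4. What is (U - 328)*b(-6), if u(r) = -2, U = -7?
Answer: 5025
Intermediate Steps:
W(Q) = (-1 + Q)²
b(Y) = -45 - 5*Y (b(Y) = -5*((-1 - 2)² + Y) = -5*((-3)² + Y) = -5*(9 + Y) = -45 - 5*Y)
(U - 328)*b(-6) = (-7 - 328)*(-45 - 5*(-6)) = -335*(-45 + 30) = -335*(-15) = 5025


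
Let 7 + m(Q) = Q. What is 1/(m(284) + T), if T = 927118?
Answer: 1/927395 ≈ 1.0783e-6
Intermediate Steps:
m(Q) = -7 + Q
1/(m(284) + T) = 1/((-7 + 284) + 927118) = 1/(277 + 927118) = 1/927395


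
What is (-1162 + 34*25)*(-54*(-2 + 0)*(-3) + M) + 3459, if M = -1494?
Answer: 570675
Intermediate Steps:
(-1162 + 34*25)*(-54*(-2 + 0)*(-3) + M) + 3459 = (-1162 + 34*25)*(-54*(-2 + 0)*(-3) - 1494) + 3459 = (-1162 + 850)*(-(-108)*(-3) - 1494) + 3459 = -312*(-54*6 - 1494) + 3459 = -312*(-324 - 1494) + 3459 = -312*(-1818) + 3459 = 567216 + 3459 = 570675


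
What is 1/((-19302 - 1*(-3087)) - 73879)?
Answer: -1/90094 ≈ -1.1100e-5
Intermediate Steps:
1/((-19302 - 1*(-3087)) - 73879) = 1/((-19302 + 3087) - 73879) = 1/(-16215 - 73879) = 1/(-90094) = -1/90094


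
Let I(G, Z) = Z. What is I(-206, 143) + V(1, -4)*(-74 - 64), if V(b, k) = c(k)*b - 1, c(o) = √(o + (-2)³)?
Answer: 281 - 276*I*√3 ≈ 281.0 - 478.05*I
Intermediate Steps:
c(o) = √(-8 + o) (c(o) = √(o - 8) = √(-8 + o))
V(b, k) = -1 + b*√(-8 + k) (V(b, k) = √(-8 + k)*b - 1 = b*√(-8 + k) - 1 = -1 + b*√(-8 + k))
I(-206, 143) + V(1, -4)*(-74 - 64) = 143 + (-1 + 1*√(-8 - 4))*(-74 - 64) = 143 + (-1 + 1*√(-12))*(-138) = 143 + (-1 + 1*(2*I*√3))*(-138) = 143 + (-1 + 2*I*√3)*(-138) = 143 + (138 - 276*I*√3) = 281 - 276*I*√3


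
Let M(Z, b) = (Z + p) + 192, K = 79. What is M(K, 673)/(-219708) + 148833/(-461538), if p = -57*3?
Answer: -101067761/312974046 ≈ -0.32293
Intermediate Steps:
p = -171
M(Z, b) = 21 + Z (M(Z, b) = (Z - 171) + 192 = (-171 + Z) + 192 = 21 + Z)
M(K, 673)/(-219708) + 148833/(-461538) = (21 + 79)/(-219708) + 148833/(-461538) = 100*(-1/219708) + 148833*(-1/461538) = -25/54927 - 16537/51282 = -101067761/312974046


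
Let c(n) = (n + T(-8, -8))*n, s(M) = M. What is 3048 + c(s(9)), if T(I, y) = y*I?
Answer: 3705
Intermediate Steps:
T(I, y) = I*y
c(n) = n*(64 + n) (c(n) = (n - 8*(-8))*n = (n + 64)*n = (64 + n)*n = n*(64 + n))
3048 + c(s(9)) = 3048 + 9*(64 + 9) = 3048 + 9*73 = 3048 + 657 = 3705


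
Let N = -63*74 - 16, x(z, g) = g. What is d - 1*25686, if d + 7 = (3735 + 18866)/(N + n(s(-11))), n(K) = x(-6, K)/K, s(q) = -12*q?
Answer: -120188762/4677 ≈ -25698.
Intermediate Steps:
n(K) = 1 (n(K) = K/K = 1)
N = -4678 (N = -4662 - 16 = -4678)
d = -55340/4677 (d = -7 + (3735 + 18866)/(-4678 + 1) = -7 + 22601/(-4677) = -7 + 22601*(-1/4677) = -7 - 22601/4677 = -55340/4677 ≈ -11.832)
d - 1*25686 = -55340/4677 - 1*25686 = -55340/4677 - 25686 = -120188762/4677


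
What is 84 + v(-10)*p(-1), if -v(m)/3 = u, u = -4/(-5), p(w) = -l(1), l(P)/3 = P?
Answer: 456/5 ≈ 91.200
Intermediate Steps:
l(P) = 3*P
p(w) = -3
u = ⅘ (u = -4*(-⅕) = ⅘ ≈ 0.80000)
v(m) = -12/5 (v(m) = -3*⅘ = -12/5)
84 + v(-10)*p(-1) = 84 - 12/5*(-3) = 84 + 36/5 = 456/5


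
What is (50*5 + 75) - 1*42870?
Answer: -42545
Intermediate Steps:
(50*5 + 75) - 1*42870 = (250 + 75) - 42870 = 325 - 42870 = -42545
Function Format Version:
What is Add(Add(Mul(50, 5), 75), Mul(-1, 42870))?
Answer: -42545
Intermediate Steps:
Add(Add(Mul(50, 5), 75), Mul(-1, 42870)) = Add(Add(250, 75), -42870) = Add(325, -42870) = -42545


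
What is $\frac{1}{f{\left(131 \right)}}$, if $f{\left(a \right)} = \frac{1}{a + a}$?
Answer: $262$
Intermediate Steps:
$f{\left(a \right)} = \frac{1}{2 a}$
$\frac{1}{f{\left(131 \right)}} = \frac{1}{\frac{1}{2} \cdot \frac{1}{131}} = \frac{1}{\frac{1}{262}} = 262$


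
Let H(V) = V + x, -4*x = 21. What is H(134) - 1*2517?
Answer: -9553/4 ≈ -2388.3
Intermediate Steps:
x = -21/4 (x = -¼*21 = -21/4 ≈ -5.2500)
H(V) = -21/4 + V (H(V) = V - 21/4 = -21/4 + V)
H(134) - 1*2517 = (-21/4 + 134) - 1*2517 = 515/4 - 2517 = -9553/4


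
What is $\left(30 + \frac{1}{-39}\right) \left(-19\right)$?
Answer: $- \frac{22211}{39} \approx -569.51$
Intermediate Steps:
$\left(30 + \frac{1}{-39}\right) \left(-19\right) = \left(30 - \frac{1}{39}\right) \left(-19\right) = \frac{1169}{39} \left(-19\right) = - \frac{22211}{39}$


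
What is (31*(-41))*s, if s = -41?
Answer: 52111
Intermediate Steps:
(31*(-41))*s = (31*(-41))*(-41) = -1271*(-41) = 52111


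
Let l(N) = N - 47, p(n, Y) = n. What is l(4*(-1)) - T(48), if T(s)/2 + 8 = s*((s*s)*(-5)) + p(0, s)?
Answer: 1105885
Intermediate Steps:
l(N) = -47 + N
T(s) = -16 - 10*s³ (T(s) = -16 + 2*(s*((s*s)*(-5)) + 0) = -16 + 2*(s*(s²*(-5)) + 0) = -16 + 2*(s*(-5*s²) + 0) = -16 + 2*(-5*s³ + 0) = -16 + 2*(-5*s³) = -16 - 10*s³)
l(4*(-1)) - T(48) = (-47 + 4*(-1)) - (-16 - 10*48³) = (-47 - 4) - (-16 - 10*110592) = -51 - (-16 - 1105920) = -51 - 1*(-1105936) = -51 + 1105936 = 1105885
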